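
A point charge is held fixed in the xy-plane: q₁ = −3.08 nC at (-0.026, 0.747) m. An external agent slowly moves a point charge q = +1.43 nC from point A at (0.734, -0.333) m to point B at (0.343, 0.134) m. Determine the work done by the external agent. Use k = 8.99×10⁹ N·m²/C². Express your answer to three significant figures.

For quasistatic motion the external work equals the change in potential energy: W_ext = qΔV = q(V_B − V_A).
At A: distance to the source charge is 1.32 m; V_A = kq₁/r = -21.0 V.
At B: distance to the source charge is 0.715 m; V_B = kq₁/r = -38.7 V.
ΔV = V_B − V_A = -17.7 V.
W_ext = qΔV = (1.43×10⁻⁹ C)(-17.7 V) = -2.54×10⁻⁸ J.

-2.54×10⁻⁸ J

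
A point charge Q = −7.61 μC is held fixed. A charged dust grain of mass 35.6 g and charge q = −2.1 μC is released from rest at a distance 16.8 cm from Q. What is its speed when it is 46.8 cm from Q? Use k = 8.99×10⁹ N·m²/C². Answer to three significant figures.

5.55 m/s

Only the electrostatic force acts, so mechanical energy is conserved: ½mv² = U₁ − U₂ = kQq(1/r₁ − 1/r₂).
U₁ − U₂ = (8.99×10⁹ N·m²/C²)(-7.61×10⁻⁶ C)(-2.10×10⁻⁶ C)(1/0.168 − 1/0.468) = 0.548 J.
v = √(2·0.548/0.0356) = 5.55 m/s.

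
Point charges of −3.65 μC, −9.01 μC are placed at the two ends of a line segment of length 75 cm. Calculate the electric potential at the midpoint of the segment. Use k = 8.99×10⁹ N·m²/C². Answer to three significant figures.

Electric potential is a scalar, so the contributions from each charge add algebraically: V = Σ kqᵢ/rᵢ.
Each charge is 0.375 m from the midpoint.
V = k[(-3.65×10⁻⁶)/(0.375) + (-9.01×10⁻⁶)/(0.375)] = -3.04×10⁵ V.

-3.04×10⁵ V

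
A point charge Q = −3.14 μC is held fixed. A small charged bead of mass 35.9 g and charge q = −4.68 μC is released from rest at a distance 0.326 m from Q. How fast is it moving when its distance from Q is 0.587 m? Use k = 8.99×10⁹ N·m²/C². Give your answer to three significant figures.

3.17 m/s

Only the electrostatic force acts, so mechanical energy is conserved: ½mv² = U₁ − U₂ = kQq(1/r₁ − 1/r₂).
U₁ − U₂ = (8.99×10⁹ N·m²/C²)(-3.14×10⁻⁶ C)(-4.68×10⁻⁶ C)(1/0.326 − 1/0.587) = 0.180 J.
v = √(2·0.180/0.0359) = 3.17 m/s.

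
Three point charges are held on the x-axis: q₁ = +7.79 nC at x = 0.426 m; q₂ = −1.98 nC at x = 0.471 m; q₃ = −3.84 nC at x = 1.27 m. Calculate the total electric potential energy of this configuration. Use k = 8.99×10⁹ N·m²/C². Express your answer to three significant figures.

-3.31×10⁻⁶ J

The work to assemble the configuration equals its total potential energy, U = Σ kqᵢqⱼ/rᵢⱼ over all pairs.
Pair separations: r₁₂ = 0.0450 m, r₁₃ = 0.844 m, r₂₃ = 0.799 m.
U = (-3.08×10⁻⁶) + (-3.19×10⁻⁷) + (8.55×10⁻⁸) = -3.31×10⁻⁶ J.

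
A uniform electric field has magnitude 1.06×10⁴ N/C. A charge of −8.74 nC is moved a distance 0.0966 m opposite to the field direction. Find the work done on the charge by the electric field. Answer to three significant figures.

8.95×10⁻⁶ J

The potential change for a displacement 0.0966 m opposite to the field direction is ΔV = +Ed = 1020 V.
W_field = −qΔV = 8.95×10⁻⁶ J.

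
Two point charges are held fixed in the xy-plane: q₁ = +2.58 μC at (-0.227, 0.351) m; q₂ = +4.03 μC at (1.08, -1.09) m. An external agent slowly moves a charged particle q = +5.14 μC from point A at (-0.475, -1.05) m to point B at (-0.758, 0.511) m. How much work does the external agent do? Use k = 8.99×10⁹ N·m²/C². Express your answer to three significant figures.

0.0879 J

For quasistatic motion the external work equals the change in potential energy: W_ext = qΔV = q(V_B − V_A).
At A: distances to the source charges are 1.42 m, 1.56 m; V_A = Σ kqᵢ/rᵢ = 3.96×10⁴ V.
At B: distances to the source charges are 0.555 m, 2.44 m; V_B = Σ kqᵢ/rᵢ = 5.67×10⁴ V.
ΔV = V_B − V_A = 1.71×10⁴ V.
W_ext = qΔV = (5.14×10⁻⁶ C)(1.71×10⁴ V) = 0.0879 J.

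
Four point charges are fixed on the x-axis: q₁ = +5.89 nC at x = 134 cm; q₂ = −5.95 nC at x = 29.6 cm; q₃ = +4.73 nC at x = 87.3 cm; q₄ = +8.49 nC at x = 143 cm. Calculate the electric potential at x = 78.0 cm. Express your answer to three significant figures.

Electric potential is a scalar, so the contributions from each charge add algebraically: V = Σ kqᵢ/rᵢ.
Distances from the field point to each charge: r₁ = 0.560 m, r₂ = 0.484 m, r₃ = 0.0930 m, r₄ = 0.650 m.
V = k[(5.89×10⁻⁹)/(0.560) + (-5.95×10⁻⁹)/(0.484) + (4.73×10⁻⁹)/(0.0930) + (8.49×10⁻⁹)/(0.650)] = 559 V.

559 V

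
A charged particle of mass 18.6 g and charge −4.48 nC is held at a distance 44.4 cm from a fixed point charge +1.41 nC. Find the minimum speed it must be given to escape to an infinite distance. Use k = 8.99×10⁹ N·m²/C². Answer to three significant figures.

3.71×10⁻³ m/s

To just escape, total mechanical energy must reach zero at infinity: ½mv²_min + U = 0, so ½mv²_min = −U = |kQq|/r.
|U| = |kQq|/r = (8.99×10⁹ N·m²/C²)(1.41×10⁻⁹)(4.48×10⁻⁹)/(0.444) = 1.28×10⁻⁷ J.
v_min = √(2|U|/m) = √(2·1.28×10⁻⁷/0.0186) = 3.71×10⁻³ m/s.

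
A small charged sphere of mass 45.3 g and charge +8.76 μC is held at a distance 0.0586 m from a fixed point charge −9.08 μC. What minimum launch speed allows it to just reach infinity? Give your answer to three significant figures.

To just escape, total mechanical energy must reach zero at infinity: ½mv²_min + U = 0, so ½mv²_min = −U = |kQq|/r.
|U| = |kQq|/r = (8.99×10⁹ N·m²/C²)(9.08×10⁻⁶)(8.76×10⁻⁶)/(0.0586) = 12.2 J.
v_min = √(2|U|/m) = √(2·12.2/0.0453) = 23.2 m/s.

23.2 m/s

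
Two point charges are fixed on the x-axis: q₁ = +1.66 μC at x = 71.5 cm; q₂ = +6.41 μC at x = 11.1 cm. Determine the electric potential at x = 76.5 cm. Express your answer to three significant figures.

3.87×10⁵ V

The total potential is the scalar sum of each charge's contribution, V = Σ kqᵢ/rᵢ.
Distances from the field point to each charge: r₁ = 0.0500 m, r₂ = 0.654 m.
V = k[(1.66×10⁻⁶)/(0.0500) + (6.41×10⁻⁶)/(0.654)] = 3.87×10⁵ V.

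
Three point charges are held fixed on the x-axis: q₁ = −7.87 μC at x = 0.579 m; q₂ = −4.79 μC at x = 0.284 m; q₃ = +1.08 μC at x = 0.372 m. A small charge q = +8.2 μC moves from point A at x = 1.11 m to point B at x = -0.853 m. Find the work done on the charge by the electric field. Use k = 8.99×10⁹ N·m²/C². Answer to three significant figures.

The work done by the electric force is W_field = −ΔU = −q(V_B − V_A) = q(V_A − V_B).
At A: distances to the source charges are 0.531 m, 0.826 m, 0.738 m; V_A = Σ kqᵢ/rᵢ = -1.72×10⁵ V.
At B: distances to the source charges are 1.43 m, 1.14 m, 1.23 m; V_B = Σ kqᵢ/rᵢ = -7.94×10⁴ V.
ΔV = V_B − V_A = 9.29×10⁴ V.
W_field = −qΔV = −(8.20×10⁻⁶ C)(9.29×10⁴ V) = -0.761 J.

-0.761 J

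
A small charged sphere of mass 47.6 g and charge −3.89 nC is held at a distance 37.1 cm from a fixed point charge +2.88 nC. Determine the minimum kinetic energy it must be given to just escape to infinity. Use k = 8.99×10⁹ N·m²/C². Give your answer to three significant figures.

To just escape, total mechanical energy must reach zero at infinity: ½mv²_min + U = 0, so ½mv²_min = −U = |kQq|/r.
|U| = |kQq|/r = (8.99×10⁹ N·m²/C²)(2.88×10⁻⁹)(3.89×10⁻⁹)/(0.371) = 2.71×10⁻⁷ J.

2.71×10⁻⁷ J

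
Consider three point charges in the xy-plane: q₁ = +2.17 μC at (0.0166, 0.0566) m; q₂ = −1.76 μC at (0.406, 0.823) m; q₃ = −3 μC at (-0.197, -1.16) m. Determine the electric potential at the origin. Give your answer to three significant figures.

The total potential is the scalar sum of each charge's contribution, V = Σ kqᵢ/rᵢ.
Distances from the field point to each charge: r₁ = 0.0590 m, r₂ = 0.918 m, r₃ = 1.18 m.
V = k[(2.17×10⁻⁶)/(0.0590) + (-1.76×10⁻⁶)/(0.918) + (-3.00×10⁻⁶)/(1.18)] = 2.91×10⁵ V.

2.91×10⁵ V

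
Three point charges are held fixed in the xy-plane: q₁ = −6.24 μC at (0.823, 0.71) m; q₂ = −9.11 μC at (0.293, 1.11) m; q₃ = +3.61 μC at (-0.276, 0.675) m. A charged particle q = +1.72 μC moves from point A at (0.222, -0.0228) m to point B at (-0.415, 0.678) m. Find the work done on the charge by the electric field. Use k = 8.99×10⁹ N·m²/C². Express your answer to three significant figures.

-0.315 J

The work done by the electric force is W_field = −ΔU = −q(V_B − V_A) = q(V_A − V_B).
At A: distances to the source charges are 0.948 m, 1.14 m, 0.857 m; V_A = Σ kqᵢ/rᵢ = -9.35×10⁴ V.
At B: distances to the source charges are 1.24 m, 0.829 m, 0.139 m; V_B = Σ kqᵢ/rᵢ = 8.94×10⁴ V.
ΔV = V_B − V_A = 1.83×10⁵ V.
W_field = −qΔV = −(1.72×10⁻⁶ C)(1.83×10⁵ V) = -0.315 J.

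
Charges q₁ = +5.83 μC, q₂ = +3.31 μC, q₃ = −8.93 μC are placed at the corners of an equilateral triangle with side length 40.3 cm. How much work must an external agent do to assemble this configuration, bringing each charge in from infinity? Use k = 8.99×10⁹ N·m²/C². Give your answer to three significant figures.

The work to assemble the configuration equals its total potential energy, U = Σ kqᵢqⱼ/rᵢⱼ over all pairs.
All three pair separations equal the side length, 0.403 m.
U = (0.430) + (-1.16) + (-0.659) = -1.39 J.

-1.39 J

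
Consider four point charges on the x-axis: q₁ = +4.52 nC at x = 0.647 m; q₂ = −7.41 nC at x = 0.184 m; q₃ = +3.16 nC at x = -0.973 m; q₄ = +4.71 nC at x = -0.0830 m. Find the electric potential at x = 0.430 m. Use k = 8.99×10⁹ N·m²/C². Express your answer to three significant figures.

The total potential is the scalar sum of each charge's contribution, V = Σ kqᵢ/rᵢ.
Distances from the field point to each charge: r₁ = 0.217 m, r₂ = 0.246 m, r₃ = 1.40 m, r₄ = 0.513 m.
V = k[(4.52×10⁻⁹)/(0.217) + (-7.41×10⁻⁹)/(0.246) + (3.16×10⁻⁹)/(1.40) + (4.71×10⁻⁹)/(0.513)] = 19.2 V.

19.2 V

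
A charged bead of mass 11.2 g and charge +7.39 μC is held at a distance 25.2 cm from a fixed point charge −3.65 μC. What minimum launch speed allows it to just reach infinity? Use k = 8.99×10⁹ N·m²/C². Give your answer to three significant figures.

To just escape, total mechanical energy must reach zero at infinity: ½mv²_min + U = 0, so ½mv²_min = −U = |kQq|/r.
|U| = |kQq|/r = (8.99×10⁹ N·m²/C²)(3.65×10⁻⁶)(7.39×10⁻⁶)/(0.252) = 0.962 J.
v_min = √(2|U|/m) = √(2·0.962/0.0112) = 13.1 m/s.

13.1 m/s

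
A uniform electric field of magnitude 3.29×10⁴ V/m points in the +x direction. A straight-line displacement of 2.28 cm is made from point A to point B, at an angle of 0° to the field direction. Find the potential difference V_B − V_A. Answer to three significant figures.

-750 V

Only the component of displacement along E changes the potential: ΔV = −E·d·cosθ.
ΔV = −(3.29×10⁴ V/m)(0.0228 m)cos0° = -750 V.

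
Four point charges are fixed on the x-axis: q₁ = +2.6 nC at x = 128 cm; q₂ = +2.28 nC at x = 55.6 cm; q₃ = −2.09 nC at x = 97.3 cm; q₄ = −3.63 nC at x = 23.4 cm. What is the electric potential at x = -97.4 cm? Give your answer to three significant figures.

-12.9 V

Electric potential is a scalar, so the contributions from each charge add algebraically: V = Σ kqᵢ/rᵢ.
Distances from the field point to each charge: r₁ = 2.25 m, r₂ = 1.53 m, r₃ = 1.95 m, r₄ = 1.21 m.
V = k[(2.60×10⁻⁹)/(2.25) + (2.28×10⁻⁹)/(1.53) + (-2.09×10⁻⁹)/(1.95) + (-3.63×10⁻⁹)/(1.21)] = -12.9 V.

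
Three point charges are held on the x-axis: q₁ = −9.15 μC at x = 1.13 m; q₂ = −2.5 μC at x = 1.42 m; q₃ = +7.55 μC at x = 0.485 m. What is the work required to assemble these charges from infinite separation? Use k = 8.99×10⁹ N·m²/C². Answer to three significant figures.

-0.435 J

The work to assemble the configuration equals its total potential energy, U = Σ kqᵢqⱼ/rᵢⱼ over all pairs.
Pair separations: r₁₂ = 0.290 m, r₁₃ = 0.645 m, r₂₃ = 0.935 m.
U = (0.709) + (-0.963) + (-0.181) = -0.435 J.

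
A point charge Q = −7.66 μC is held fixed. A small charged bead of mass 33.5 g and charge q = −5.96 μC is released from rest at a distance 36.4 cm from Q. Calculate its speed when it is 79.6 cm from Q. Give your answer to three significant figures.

6.04 m/s

Only the electrostatic force acts, so mechanical energy is conserved: ½mv² = U₁ − U₂ = kQq(1/r₁ − 1/r₂).
U₁ − U₂ = (8.99×10⁹ N·m²/C²)(-7.66×10⁻⁶ C)(-5.96×10⁻⁶ C)(1/0.364 − 1/0.796) = 0.612 J.
v = √(2·0.612/0.0335) = 6.04 m/s.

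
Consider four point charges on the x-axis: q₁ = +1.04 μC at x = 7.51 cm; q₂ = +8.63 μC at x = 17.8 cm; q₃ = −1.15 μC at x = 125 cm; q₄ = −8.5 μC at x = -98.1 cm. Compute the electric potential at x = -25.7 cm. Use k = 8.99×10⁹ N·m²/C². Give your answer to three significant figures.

Electric potential is a scalar, so the contributions from each charge add algebraically: V = Σ kqᵢ/rᵢ.
Distances from the field point to each charge: r₁ = 0.332 m, r₂ = 0.435 m, r₃ = 1.51 m, r₄ = 0.724 m.
V = k[(1.04×10⁻⁶)/(0.332) + (8.63×10⁻⁶)/(0.435) + (-1.15×10⁻⁶)/(1.51) + (-8.50×10⁻⁶)/(0.724)] = 9.41×10⁴ V.

9.41×10⁴ V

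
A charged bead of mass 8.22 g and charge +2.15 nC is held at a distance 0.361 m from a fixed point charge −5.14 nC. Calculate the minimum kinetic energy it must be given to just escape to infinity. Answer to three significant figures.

To just escape, total mechanical energy must reach zero at infinity: ½mv²_min + U = 0, so ½mv²_min = −U = |kQq|/r.
|U| = |kQq|/r = (8.99×10⁹ N·m²/C²)(5.14×10⁻⁹)(2.15×10⁻⁹)/(0.361) = 2.75×10⁻⁷ J.

2.75×10⁻⁷ J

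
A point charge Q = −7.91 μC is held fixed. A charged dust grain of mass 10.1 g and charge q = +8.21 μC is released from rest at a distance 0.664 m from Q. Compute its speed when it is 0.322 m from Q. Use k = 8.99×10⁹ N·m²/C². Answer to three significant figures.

Only the electrostatic force acts, so mechanical energy is conserved: ½mv² = U₁ − U₂ = kQq(1/r₁ − 1/r₂).
U₁ − U₂ = (8.99×10⁹ N·m²/C²)(-7.91×10⁻⁶ C)(8.21×10⁻⁶ C)(1/0.664 − 1/0.322) = 0.934 J.
v = √(2·0.934/0.0101) = 13.6 m/s.

13.6 m/s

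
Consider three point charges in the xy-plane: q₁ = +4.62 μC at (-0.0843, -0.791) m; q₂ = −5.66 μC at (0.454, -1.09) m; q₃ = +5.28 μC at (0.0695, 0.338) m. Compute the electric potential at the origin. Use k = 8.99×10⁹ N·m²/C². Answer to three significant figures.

1.47×10⁵ V

Electric potential is a scalar, so the contributions from each charge add algebraically: V = Σ kqᵢ/rᵢ.
Distances from the field point to each charge: r₁ = 0.795 m, r₂ = 1.18 m, r₃ = 0.345 m.
V = k[(4.62×10⁻⁶)/(0.795) + (-5.66×10⁻⁶)/(1.18) + (5.28×10⁻⁶)/(0.345)] = 1.47×10⁵ V.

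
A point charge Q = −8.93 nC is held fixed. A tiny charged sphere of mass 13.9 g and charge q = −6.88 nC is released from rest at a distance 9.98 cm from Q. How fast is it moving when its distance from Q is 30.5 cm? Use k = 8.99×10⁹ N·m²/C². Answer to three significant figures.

0.0231 m/s

Only the electrostatic force acts, so mechanical energy is conserved: ½mv² = U₁ − U₂ = kQq(1/r₁ − 1/r₂).
U₁ − U₂ = (8.99×10⁹ N·m²/C²)(-8.93×10⁻⁹ C)(-6.88×10⁻⁹ C)(1/0.0998 − 1/0.305) = 3.72×10⁻⁶ J.
v = √(2·3.72×10⁻⁶/0.0139) = 0.0231 m/s.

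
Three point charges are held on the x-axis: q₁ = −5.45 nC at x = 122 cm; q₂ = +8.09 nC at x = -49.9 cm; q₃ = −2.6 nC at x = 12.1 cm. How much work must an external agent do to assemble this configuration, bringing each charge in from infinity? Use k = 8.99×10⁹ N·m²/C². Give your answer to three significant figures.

The assembly work is the sum of pairwise potential energies, U = Σ_{i<j} kqᵢqⱼ/rᵢⱼ.
Pair separations: r₁₂ = 1.72 m, r₁₃ = 1.10 m, r₂₃ = 0.620 m.
U = (-2.31×10⁻⁷) + (1.16×10⁻⁷) + (-3.05×10⁻⁷) = -4.20×10⁻⁷ J.

-4.20×10⁻⁷ J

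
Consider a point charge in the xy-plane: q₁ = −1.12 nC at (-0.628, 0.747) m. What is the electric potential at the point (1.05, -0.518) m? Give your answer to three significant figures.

-4.79 V

The total potential is the scalar sum of each charge's contribution, V = Σ kqᵢ/rᵢ.
Distances from the field point to each charge: r₁ = 2.10 m.
V = k[(-1.12×10⁻⁹)/(2.10)] = -4.79 V.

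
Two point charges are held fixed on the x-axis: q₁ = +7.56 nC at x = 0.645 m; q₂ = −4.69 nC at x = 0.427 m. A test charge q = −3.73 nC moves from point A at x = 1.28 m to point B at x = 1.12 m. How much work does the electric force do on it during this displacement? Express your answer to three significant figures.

The work done by the electric force is W_field = −ΔU = −q(V_B − V_A) = q(V_A − V_B).
At A: distances to the source charges are 0.635 m, 0.853 m; V_A = Σ kqᵢ/rᵢ = 57.6 V.
At B: distances to the source charges are 0.475 m, 0.693 m; V_B = Σ kqᵢ/rᵢ = 82.2 V.
ΔV = V_B − V_A = 24.6 V.
W_field = −qΔV = −(-3.73×10⁻⁹ C)(24.6 V) = 9.19×10⁻⁸ J.

9.19×10⁻⁸ J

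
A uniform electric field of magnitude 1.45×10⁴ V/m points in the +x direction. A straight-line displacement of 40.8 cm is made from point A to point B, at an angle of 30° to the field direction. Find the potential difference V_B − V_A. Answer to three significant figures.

-5120 V

Only the component of displacement along E changes the potential: ΔV = −E·d·cosθ.
ΔV = −(1.45×10⁴ V/m)(0.408 m)cos30° = -5120 V.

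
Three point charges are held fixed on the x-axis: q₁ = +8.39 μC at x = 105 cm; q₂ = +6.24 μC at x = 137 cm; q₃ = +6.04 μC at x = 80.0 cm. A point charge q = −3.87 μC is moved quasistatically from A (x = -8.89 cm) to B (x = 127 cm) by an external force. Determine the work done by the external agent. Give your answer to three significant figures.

For quasistatic motion the external work equals the change in potential energy: W_ext = qΔV = q(V_B − V_A).
At A: distances to the source charges are 1.14 m, 1.46 m, 0.889 m; V_A = Σ kqᵢ/rᵢ = 1.66×10⁵ V.
At B: distances to the source charges are 0.220 m, 0.100 m, 0.470 m; V_B = Σ kqᵢ/rᵢ = 1.02×10⁶ V.
ΔV = V_B − V_A = 8.54×10⁵ V.
W_ext = qΔV = (-3.87×10⁻⁶ C)(8.54×10⁵ V) = -3.30 J.

-3.30 J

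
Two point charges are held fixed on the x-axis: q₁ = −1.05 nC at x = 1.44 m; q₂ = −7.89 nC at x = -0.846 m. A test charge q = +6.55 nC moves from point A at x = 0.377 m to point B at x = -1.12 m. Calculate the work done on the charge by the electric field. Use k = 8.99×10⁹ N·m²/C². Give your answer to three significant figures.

1.28×10⁻⁶ J

The work done by the electric force is W_field = −ΔU = −q(V_B − V_A) = q(V_A − V_B).
At A: distances to the source charges are 1.06 m, 1.22 m; V_A = Σ kqᵢ/rᵢ = -66.9 V.
At B: distances to the source charges are 2.56 m, 0.274 m; V_B = Σ kqᵢ/rᵢ = -263 V.
ΔV = V_B − V_A = -196 V.
W_field = −qΔV = −(6.55×10⁻⁹ C)(-196 V) = 1.28×10⁻⁶ J.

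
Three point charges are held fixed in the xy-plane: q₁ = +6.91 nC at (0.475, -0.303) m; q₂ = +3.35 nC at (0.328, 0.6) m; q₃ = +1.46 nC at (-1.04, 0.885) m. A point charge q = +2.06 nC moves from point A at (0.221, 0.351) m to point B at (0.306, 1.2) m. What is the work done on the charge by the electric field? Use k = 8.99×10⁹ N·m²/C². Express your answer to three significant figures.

2.24×10⁻⁷ J

The work done by the electric force is W_field = −ΔU = −q(V_B − V_A) = q(V_A − V_B).
At A: distances to the source charges are 0.702 m, 0.271 m, 1.37 m; V_A = Σ kqᵢ/rᵢ = 209 V.
At B: distances to the source charges are 1.51 m, 0.600 m, 1.38 m; V_B = Σ kqᵢ/rᵢ = 101 V.
ΔV = V_B − V_A = -109 V.
W_field = −qΔV = −(2.06×10⁻⁹ C)(-109 V) = 2.24×10⁻⁷ J.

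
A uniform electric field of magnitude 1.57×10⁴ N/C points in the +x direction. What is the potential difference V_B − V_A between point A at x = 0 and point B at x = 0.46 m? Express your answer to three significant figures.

-7220 V

In a uniform field, potential decreases in the direction of E: V_B − V_A = −E·Δx.
V_B − V_A = −(1.57×10⁴ V/m)(0.460 m) = -7220 V.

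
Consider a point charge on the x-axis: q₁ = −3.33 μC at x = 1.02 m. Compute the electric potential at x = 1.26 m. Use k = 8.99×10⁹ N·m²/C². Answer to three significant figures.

-1.25×10⁵ V

The total potential is the scalar sum of each charge's contribution, V = Σ kqᵢ/rᵢ.
V = k[(-3.33×10⁻⁶)/(0.240)] = -1.25×10⁵ V.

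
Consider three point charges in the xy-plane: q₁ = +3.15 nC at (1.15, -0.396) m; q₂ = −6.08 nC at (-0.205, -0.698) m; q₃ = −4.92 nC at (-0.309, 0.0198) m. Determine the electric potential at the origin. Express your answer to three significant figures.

The total potential is the scalar sum of each charge's contribution, V = Σ kqᵢ/rᵢ.
Distances from the field point to each charge: r₁ = 1.22 m, r₂ = 0.727 m, r₃ = 0.310 m.
V = k[(3.15×10⁻⁹)/(1.22) + (-6.08×10⁻⁹)/(0.727) + (-4.92×10⁻⁹)/(0.310)] = -195 V.

-195 V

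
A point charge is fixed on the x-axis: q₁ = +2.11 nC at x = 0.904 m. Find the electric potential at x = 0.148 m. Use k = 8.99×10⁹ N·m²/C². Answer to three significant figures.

The total potential is the scalar sum of each charge's contribution, V = Σ kqᵢ/rᵢ.
V = k[(2.11×10⁻⁹)/(0.756)] = 25.1 V.

25.1 V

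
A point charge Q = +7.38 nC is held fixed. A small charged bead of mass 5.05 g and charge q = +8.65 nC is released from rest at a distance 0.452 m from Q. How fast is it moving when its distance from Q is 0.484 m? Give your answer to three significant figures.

Only the electrostatic force acts, so mechanical energy is conserved: ½mv² = U₁ − U₂ = kQq(1/r₁ − 1/r₂).
U₁ − U₂ = (8.99×10⁹ N·m²/C²)(7.38×10⁻⁹ C)(8.65×10⁻⁹ C)(1/0.452 − 1/0.484) = 8.39×10⁻⁸ J.
v = √(2·8.39×10⁻⁸/5.05×10⁻³) = 5.77×10⁻³ m/s.

5.77×10⁻³ m/s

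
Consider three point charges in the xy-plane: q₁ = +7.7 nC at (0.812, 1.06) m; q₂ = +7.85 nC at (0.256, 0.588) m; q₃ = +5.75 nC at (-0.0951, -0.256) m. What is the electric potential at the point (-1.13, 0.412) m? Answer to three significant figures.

126 V

Electric potential is a scalar, so the contributions from each charge add algebraically: V = Σ kqᵢ/rᵢ.
Distances from the field point to each charge: r₁ = 2.05 m, r₂ = 1.40 m, r₃ = 1.23 m.
V = k[(7.70×10⁻⁹)/(2.05) + (7.85×10⁻⁹)/(1.40) + (5.75×10⁻⁹)/(1.23)] = 126 V.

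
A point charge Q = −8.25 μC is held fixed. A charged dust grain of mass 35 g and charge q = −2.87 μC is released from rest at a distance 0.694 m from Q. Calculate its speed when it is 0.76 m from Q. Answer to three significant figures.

1.23 m/s

Only the electrostatic force acts, so mechanical energy is conserved: ½mv² = U₁ − U₂ = kQq(1/r₁ − 1/r₂).
U₁ − U₂ = (8.99×10⁹ N·m²/C²)(-8.25×10⁻⁶ C)(-2.87×10⁻⁶ C)(1/0.694 − 1/0.760) = 0.0266 J.
v = √(2·0.0266/0.0350) = 1.23 m/s.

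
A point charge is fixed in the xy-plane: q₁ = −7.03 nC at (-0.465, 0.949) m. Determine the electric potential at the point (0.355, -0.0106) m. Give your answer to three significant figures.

The total potential is the scalar sum of each charge's contribution, V = Σ kqᵢ/rᵢ.
Distances from the field point to each charge: r₁ = 1.26 m.
V = k[(-7.03×10⁻⁹)/(1.26)] = -50.1 V.

-50.1 V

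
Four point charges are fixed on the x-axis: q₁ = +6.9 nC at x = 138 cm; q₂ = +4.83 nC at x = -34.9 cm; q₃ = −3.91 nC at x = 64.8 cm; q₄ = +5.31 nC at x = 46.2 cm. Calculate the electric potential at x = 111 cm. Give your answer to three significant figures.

The total potential is the scalar sum of each charge's contribution, V = Σ kqᵢ/rᵢ.
Distances from the field point to each charge: r₁ = 0.270 m, r₂ = 1.46 m, r₃ = 0.462 m, r₄ = 0.648 m.
V = k[(6.90×10⁻⁹)/(0.270) + (4.83×10⁻⁹)/(1.46) + (-3.91×10⁻⁹)/(0.462) + (5.31×10⁻⁹)/(0.648)] = 257 V.

257 V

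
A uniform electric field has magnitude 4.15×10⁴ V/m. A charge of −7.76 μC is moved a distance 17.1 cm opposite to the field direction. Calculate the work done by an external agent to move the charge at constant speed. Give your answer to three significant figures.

The potential change for a displacement 17.1 cm opposite to the field direction is ΔV = +Ed = 7100 V.
W_ext = qΔV = -0.0551 J.

-0.0551 J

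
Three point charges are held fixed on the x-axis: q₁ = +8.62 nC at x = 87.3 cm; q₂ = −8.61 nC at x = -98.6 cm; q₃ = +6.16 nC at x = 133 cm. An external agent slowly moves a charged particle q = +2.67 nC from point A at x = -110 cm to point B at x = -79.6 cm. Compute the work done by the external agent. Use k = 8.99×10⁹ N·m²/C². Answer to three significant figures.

7.53×10⁻⁷ J

For quasistatic motion the external work equals the change in potential energy: W_ext = qΔV = q(V_B − V_A).
At A: distances to the source charges are 1.97 m, 0.114 m, 2.43 m; V_A = Σ kqᵢ/rᵢ = -617 V.
At B: distances to the source charges are 1.67 m, 0.190 m, 2.13 m; V_B = Σ kqᵢ/rᵢ = -335 V.
ΔV = V_B − V_A = 282 V.
W_ext = qΔV = (2.67×10⁻⁹ C)(282 V) = 7.53×10⁻⁷ J.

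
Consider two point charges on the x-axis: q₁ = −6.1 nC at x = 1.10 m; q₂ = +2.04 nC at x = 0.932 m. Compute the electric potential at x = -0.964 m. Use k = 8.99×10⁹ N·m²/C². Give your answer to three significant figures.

Electric potential is a scalar, so the contributions from each charge add algebraically: V = Σ kqᵢ/rᵢ.
Distances from the field point to each charge: r₁ = 2.06 m, r₂ = 1.90 m.
V = k[(-6.10×10⁻⁹)/(2.06) + (2.04×10⁻⁹)/(1.90)] = -16.9 V.

-16.9 V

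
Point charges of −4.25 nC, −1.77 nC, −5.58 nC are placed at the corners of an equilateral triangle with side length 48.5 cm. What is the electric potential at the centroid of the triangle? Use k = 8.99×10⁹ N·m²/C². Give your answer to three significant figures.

-372 V

The total potential is the scalar sum of each charge's contribution, V = Σ kqᵢ/rᵢ.
The distance from each vertex to the centroid is a/√3 = 0.280 m.
V = k[(-4.25×10⁻⁹)/(0.280) + (-1.77×10⁻⁹)/(0.280) + (-5.58×10⁻⁹)/(0.280)] = -372 V.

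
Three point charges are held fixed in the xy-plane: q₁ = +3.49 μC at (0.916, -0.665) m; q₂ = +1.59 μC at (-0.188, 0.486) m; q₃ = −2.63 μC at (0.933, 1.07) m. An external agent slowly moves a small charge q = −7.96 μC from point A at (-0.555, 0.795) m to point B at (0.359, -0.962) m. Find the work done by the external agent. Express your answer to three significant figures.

For quasistatic motion the external work equals the change in potential energy: W_ext = qΔV = q(V_B − V_A).
At A: distances to the source charges are 2.07 m, 0.480 m, 1.51 m; V_A = Σ kqᵢ/rᵢ = 2.93×10⁴ V.
At B: distances to the source charges are 0.631 m, 1.55 m, 2.11 m; V_B = Σ kqᵢ/rᵢ = 4.77×10⁴ V.
ΔV = V_B − V_A = 1.84×10⁴ V.
W_ext = qΔV = (-7.96×10⁻⁶ C)(1.84×10⁴ V) = -0.147 J.

-0.147 J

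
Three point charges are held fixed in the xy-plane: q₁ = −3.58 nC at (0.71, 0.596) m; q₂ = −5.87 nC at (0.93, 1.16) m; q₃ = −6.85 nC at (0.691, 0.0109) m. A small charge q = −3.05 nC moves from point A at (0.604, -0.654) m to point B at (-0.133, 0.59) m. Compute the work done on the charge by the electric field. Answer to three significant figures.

The work done by the electric force is W_field = −ΔU = −q(V_B − V_A) = q(V_A − V_B).
At A: distances to the source charges are 1.25 m, 1.84 m, 0.671 m; V_A = Σ kqᵢ/rᵢ = -146 V.
At B: distances to the source charges are 0.843 m, 1.21 m, 1.01 m; V_B = Σ kqᵢ/rᵢ = -143 V.
ΔV = V_B − V_A = 3.05 V.
W_field = −qΔV = −(-3.05×10⁻⁹ C)(3.05 V) = 9.30×10⁻⁹ J.

9.30×10⁻⁹ J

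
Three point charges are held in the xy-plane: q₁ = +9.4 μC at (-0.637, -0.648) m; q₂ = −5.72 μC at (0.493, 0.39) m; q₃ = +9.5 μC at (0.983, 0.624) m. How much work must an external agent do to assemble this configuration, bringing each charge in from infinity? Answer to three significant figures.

-0.825 J

The assembly work is the sum of pairwise potential energies, U = Σ_{i<j} kqᵢqⱼ/rᵢⱼ.
Pair separations: r₁₂ = 1.53 m, r₁₃ = 2.06 m, r₂₃ = 0.543 m.
U = (-0.315) + (0.390) + (-0.900) = -0.825 J.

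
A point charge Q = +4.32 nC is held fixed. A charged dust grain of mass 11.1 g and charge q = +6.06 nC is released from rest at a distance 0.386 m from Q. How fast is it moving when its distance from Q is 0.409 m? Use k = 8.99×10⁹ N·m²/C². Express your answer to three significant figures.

2.49×10⁻³ m/s

Only the electrostatic force acts, so mechanical energy is conserved: ½mv² = U₁ − U₂ = kQq(1/r₁ − 1/r₂).
U₁ − U₂ = (8.99×10⁹ N·m²/C²)(4.32×10⁻⁹ C)(6.06×10⁻⁹ C)(1/0.386 − 1/0.409) = 3.43×10⁻⁸ J.
v = √(2·3.43×10⁻⁸/0.0111) = 2.49×10⁻³ m/s.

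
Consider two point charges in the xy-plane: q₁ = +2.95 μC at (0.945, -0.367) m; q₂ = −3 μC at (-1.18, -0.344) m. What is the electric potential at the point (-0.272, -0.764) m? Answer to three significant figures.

The total potential is the scalar sum of each charge's contribution, V = Σ kqᵢ/rᵢ.
Distances from the field point to each charge: r₁ = 1.28 m, r₂ = 1.00 m.
V = k[(2.95×10⁻⁶)/(1.28) + (-3.00×10⁻⁶)/(1.00)] = -6240 V.

-6240 V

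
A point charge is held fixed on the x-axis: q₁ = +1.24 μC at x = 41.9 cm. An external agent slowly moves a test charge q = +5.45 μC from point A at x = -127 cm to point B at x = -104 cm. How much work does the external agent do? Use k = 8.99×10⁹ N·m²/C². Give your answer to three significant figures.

For quasistatic motion the external work equals the change in potential energy: W_ext = qΔV = q(V_B − V_A).
At A: distance to the source charge is 1.69 m; V_A = kq₁/r = 6600 V.
At B: distance to the source charge is 1.46 m; V_B = kq₁/r = 7640 V.
ΔV = V_B − V_A = 1040 V.
W_ext = qΔV = (5.45×10⁻⁶ C)(1040 V) = 5.67×10⁻³ J.

5.67×10⁻³ J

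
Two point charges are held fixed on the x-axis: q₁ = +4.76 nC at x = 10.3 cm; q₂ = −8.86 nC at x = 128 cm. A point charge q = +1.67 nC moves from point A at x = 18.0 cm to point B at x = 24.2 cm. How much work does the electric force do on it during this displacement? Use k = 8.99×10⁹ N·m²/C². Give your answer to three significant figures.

The work done by the electric force is W_field = −ΔU = −q(V_B − V_A) = q(V_A − V_B).
At A: distances to the source charges are 0.0770 m, 1.10 m; V_A = Σ kqᵢ/rᵢ = 483 V.
At B: distances to the source charges are 0.139 m, 1.04 m; V_B = Σ kqᵢ/rᵢ = 231 V.
ΔV = V_B − V_A = -252 V.
W_field = −qΔV = −(1.67×10⁻⁹ C)(-252 V) = 4.21×10⁻⁷ J.

4.21×10⁻⁷ J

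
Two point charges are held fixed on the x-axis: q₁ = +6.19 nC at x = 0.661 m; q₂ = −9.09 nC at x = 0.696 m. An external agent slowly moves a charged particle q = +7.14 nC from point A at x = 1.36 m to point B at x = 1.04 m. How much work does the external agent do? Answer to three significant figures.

For quasistatic motion the external work equals the change in potential energy: W_ext = qΔV = q(V_B − V_A).
At A: distances to the source charges are 0.699 m, 0.664 m; V_A = Σ kqᵢ/rᵢ = -43.5 V.
At B: distances to the source charges are 0.379 m, 0.344 m; V_B = Σ kqᵢ/rᵢ = -90.7 V.
ΔV = V_B − V_A = -47.3 V.
W_ext = qΔV = (7.14×10⁻⁹ C)(-47.3 V) = -3.37×10⁻⁷ J.

-3.37×10⁻⁷ J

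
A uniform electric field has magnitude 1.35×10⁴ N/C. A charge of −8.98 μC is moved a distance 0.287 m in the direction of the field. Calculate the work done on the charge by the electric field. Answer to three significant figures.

The potential change for a displacement 0.287 m in the direction of the field is ΔV = −Ed = -3870 V.
W_field = −qΔV = -0.0348 J.

-0.0348 J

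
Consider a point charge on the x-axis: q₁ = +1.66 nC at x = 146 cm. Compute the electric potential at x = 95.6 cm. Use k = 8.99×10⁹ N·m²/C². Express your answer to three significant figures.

29.6 V

The total potential is the scalar sum of each charge's contribution, V = Σ kqᵢ/rᵢ.
V = k[(1.66×10⁻⁹)/(0.504)] = 29.6 V.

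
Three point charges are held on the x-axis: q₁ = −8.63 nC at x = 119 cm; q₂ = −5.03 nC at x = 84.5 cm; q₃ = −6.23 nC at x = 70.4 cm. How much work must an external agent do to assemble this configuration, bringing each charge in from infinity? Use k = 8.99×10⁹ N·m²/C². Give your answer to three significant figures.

The assembly work is the sum of pairwise potential energies, U = Σ_{i<j} kqᵢqⱼ/rᵢⱼ.
Pair separations: r₁₂ = 0.345 m, r₁₃ = 0.486 m, r₂₃ = 0.141 m.
U = (1.13×10⁻⁶) + (9.95×10⁻⁷) + (2.00×10⁻⁶) = 4.12×10⁻⁶ J.

4.12×10⁻⁶ J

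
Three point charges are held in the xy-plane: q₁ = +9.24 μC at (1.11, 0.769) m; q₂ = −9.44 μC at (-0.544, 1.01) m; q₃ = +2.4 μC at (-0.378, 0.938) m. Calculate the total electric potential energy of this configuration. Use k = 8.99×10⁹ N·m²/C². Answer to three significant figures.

The work to assemble the configuration equals its total potential energy, U = Σ kqᵢqⱼ/rᵢⱼ over all pairs.
Pair separations: r₁₂ = 1.67 m, r₁₃ = 1.50 m, r₂₃ = 0.181 m.
U = (-0.469) + (0.133) + (-1.13) = -1.46 J.

-1.46 J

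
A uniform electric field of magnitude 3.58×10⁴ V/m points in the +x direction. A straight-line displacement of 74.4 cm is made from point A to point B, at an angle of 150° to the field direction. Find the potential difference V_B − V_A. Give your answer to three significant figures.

Only the component of displacement along E changes the potential: ΔV = −E·d·cosθ.
ΔV = −(3.58×10⁴ V/m)(0.744 m)cos150° = 2.31×10⁴ V.

2.31×10⁴ V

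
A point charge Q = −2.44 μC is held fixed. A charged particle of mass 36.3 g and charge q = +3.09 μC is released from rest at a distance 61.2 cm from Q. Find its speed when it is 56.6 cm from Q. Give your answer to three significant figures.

0.704 m/s

Only the electrostatic force acts, so mechanical energy is conserved: ½mv² = U₁ − U₂ = kQq(1/r₁ − 1/r₂).
U₁ − U₂ = (8.99×10⁹ N·m²/C²)(-2.44×10⁻⁶ C)(3.09×10⁻⁶ C)(1/0.612 − 1/0.566) = 9.00×10⁻³ J.
v = √(2·9.00×10⁻³/0.0363) = 0.704 m/s.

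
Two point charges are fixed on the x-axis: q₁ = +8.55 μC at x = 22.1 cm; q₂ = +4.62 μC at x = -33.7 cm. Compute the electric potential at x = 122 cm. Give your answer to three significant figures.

Electric potential is a scalar, so the contributions from each charge add algebraically: V = Σ kqᵢ/rᵢ.
Distances from the field point to each charge: r₁ = 0.999 m, r₂ = 1.56 m.
V = k[(8.55×10⁻⁶)/(0.999) + (4.62×10⁻⁶)/(1.56)] = 1.04×10⁵ V.

1.04×10⁵ V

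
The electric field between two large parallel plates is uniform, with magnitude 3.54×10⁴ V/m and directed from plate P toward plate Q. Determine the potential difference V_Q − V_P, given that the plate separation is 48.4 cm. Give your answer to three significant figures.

In a uniform field, potential decreases in the direction of E: ΔV = −E·d for a displacement d parallel to E.
Going from P to Q is a displacement of 48.4 cm along the field, so V_Q − V_P = −Ed = -1.71×10⁴ V.

-1.71×10⁴ V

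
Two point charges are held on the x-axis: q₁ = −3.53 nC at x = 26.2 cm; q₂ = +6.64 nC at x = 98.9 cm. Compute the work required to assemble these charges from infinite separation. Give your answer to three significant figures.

-2.90×10⁻⁷ J

The assembly work is the sum of pairwise potential energies, U = Σ_{i<j} kqᵢqⱼ/rᵢⱼ.
Pair separations: r₁₂ = 0.727 m.
U = (-2.90×10⁻⁷) = -2.90×10⁻⁷ J.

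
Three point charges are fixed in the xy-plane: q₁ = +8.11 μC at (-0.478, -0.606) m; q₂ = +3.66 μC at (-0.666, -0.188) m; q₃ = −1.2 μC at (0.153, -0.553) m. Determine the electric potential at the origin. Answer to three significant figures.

1.23×10⁵ V

Electric potential is a scalar, so the contributions from each charge add algebraically: V = Σ kqᵢ/rᵢ.
Distances from the field point to each charge: r₁ = 0.772 m, r₂ = 0.692 m, r₃ = 0.574 m.
V = k[(8.11×10⁻⁶)/(0.772) + (3.66×10⁻⁶)/(0.692) + (-1.20×10⁻⁶)/(0.574)] = 1.23×10⁵ V.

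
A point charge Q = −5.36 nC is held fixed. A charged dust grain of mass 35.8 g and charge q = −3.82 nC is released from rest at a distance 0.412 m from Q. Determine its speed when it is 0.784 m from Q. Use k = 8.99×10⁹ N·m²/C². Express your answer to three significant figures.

Only the electrostatic force acts, so mechanical energy is conserved: ½mv² = U₁ − U₂ = kQq(1/r₁ − 1/r₂).
U₁ − U₂ = (8.99×10⁹ N·m²/C²)(-5.36×10⁻⁹ C)(-3.82×10⁻⁹ C)(1/0.412 − 1/0.784) = 2.12×10⁻⁷ J.
v = √(2·2.12×10⁻⁷/0.0358) = 3.44×10⁻³ m/s.

3.44×10⁻³ m/s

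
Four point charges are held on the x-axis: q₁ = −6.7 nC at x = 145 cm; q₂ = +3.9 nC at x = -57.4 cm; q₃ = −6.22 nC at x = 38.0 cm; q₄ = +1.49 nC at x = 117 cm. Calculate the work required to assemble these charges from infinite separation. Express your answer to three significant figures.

The work to assemble the configuration equals its total potential energy, U = Σ kqᵢqⱼ/rᵢⱼ over all pairs.
Pair separations: r₁₂ = 2.02 m, r₁₃ = 1.07 m, r₁₄ = 0.280 m, r₂₃ = 0.954 m, r₂₄ = 1.74 m, r₃₄ = 0.790 m.
Summing all 6 pair terms gives U = -3.91×10⁻⁷ J.

-3.91×10⁻⁷ J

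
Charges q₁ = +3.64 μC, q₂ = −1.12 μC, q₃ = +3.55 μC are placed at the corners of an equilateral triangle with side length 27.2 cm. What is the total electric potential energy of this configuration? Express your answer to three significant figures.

The assembly work is the sum of pairwise potential energies, U = Σ_{i<j} kqᵢqⱼ/rᵢⱼ.
All three pair separations equal the side length, 0.272 m.
U = (-0.135) + (0.427) + (-0.131) = 0.161 J.

0.161 J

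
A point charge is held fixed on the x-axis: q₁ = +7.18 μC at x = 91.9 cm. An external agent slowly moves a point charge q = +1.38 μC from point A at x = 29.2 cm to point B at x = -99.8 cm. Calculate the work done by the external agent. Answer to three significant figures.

-0.0956 J

For quasistatic motion the external work equals the change in potential energy: W_ext = qΔV = q(V_B − V_A).
At A: distance to the source charge is 0.627 m; V_A = kq₁/r = 1.03×10⁵ V.
At B: distance to the source charge is 1.92 m; V_B = kq₁/r = 3.37×10⁴ V.
ΔV = V_B − V_A = -6.93×10⁴ V.
W_ext = qΔV = (1.38×10⁻⁶ C)(-6.93×10⁴ V) = -0.0956 J.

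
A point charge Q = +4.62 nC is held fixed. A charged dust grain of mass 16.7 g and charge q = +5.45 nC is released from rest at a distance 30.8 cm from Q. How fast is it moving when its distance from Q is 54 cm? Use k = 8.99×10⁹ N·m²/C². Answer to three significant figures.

6.15×10⁻³ m/s

Only the electrostatic force acts, so mechanical energy is conserved: ½mv² = U₁ − U₂ = kQq(1/r₁ − 1/r₂).
U₁ − U₂ = (8.99×10⁹ N·m²/C²)(4.62×10⁻⁹ C)(5.45×10⁻⁹ C)(1/0.308 − 1/0.540) = 3.16×10⁻⁷ J.
v = √(2·3.16×10⁻⁷/0.0167) = 6.15×10⁻³ m/s.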